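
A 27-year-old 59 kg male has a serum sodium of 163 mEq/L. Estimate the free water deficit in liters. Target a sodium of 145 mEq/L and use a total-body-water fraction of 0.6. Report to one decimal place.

TBW = 0.6 · 59 = 35.4 L
Free water deficit = TBW · (Na/145 − 1)
= 35.4 · (163/145 − 1)
= 35.4 · 0.1241
= 4.39 L

4.4 L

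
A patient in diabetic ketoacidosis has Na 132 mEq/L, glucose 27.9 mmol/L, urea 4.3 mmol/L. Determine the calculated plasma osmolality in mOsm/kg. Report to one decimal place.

Calculated osmolality = 2·Na + glucose + urea
= 2·132 + 27.9 + 4.3
= 264 + 27.90 + 4.30
= 296.2 mOsm/kg

296.2 mOsm/kg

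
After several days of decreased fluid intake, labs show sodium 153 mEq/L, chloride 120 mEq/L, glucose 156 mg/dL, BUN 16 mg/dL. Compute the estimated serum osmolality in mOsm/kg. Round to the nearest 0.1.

Calculated osmolality = 2·Na + glucose/18 + BUN/2.8
= 2·153 + 156/18 + 16/2.8
= 306 + 8.67 + 5.71
= 320.38 mOsm/kg

320.4 mOsm/kg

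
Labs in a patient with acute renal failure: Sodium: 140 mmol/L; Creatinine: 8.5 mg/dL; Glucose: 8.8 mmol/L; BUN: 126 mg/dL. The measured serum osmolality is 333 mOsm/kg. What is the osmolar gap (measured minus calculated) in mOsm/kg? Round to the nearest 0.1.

Calculated osmolality = 2·Na + glucose + BUN/2.8
= 2·140 + 8.8 + 126/2.8
= 280 + 8.80 + 45
= 333.8 mOsm/kg ≈ 333.8 mOsm/kg
Osmolar gap = measured − calculated = 333 − 333.8 = -0.8 mOsm/kg

-0.8 mOsm/kg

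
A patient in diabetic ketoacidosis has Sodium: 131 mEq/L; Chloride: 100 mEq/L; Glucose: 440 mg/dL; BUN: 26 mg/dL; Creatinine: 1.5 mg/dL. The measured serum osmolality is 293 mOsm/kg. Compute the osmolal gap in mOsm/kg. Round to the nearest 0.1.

Calculated osmolality = 2·Na + glucose/18 + BUN/2.8
= 2·131 + 440/18 + 26/2.8
= 262 + 24.44 + 9.29
= 295.73 mOsm/kg ≈ 295.7 mOsm/kg
Osmolar gap = measured − calculated = 293 − 295.7 = -2.7 mOsm/kg

-2.7 mOsm/kg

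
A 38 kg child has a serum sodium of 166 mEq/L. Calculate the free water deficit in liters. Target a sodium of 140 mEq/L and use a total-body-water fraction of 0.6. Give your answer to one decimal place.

TBW = 0.6 · 38 = 22.8 L
Free water deficit = TBW · (Na/140 − 1)
= 22.8 · (166/140 − 1)
= 22.8 · 0.1857
= 4.23 L

4.2 L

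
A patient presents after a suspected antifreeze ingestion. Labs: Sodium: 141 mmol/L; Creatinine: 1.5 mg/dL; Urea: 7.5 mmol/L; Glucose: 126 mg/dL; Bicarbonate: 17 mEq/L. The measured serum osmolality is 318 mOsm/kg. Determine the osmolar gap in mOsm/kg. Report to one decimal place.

21.5 mOsm/kg

Calculated osmolality = 2·Na + glucose/18 + urea
= 2·141 + 126/18 + 7.5
= 282 + 7 + 7.50
= 296.5 mOsm/kg ≈ 296.5 mOsm/kg
Osmolar gap = measured − calculated = 318 − 296.5 = 21.5 mOsm/kg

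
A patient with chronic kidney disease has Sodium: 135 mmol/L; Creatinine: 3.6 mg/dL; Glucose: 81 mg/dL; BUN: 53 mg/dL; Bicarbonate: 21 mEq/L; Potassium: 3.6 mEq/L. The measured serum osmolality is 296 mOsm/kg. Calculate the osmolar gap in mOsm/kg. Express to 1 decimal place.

Calculated osmolality = 2·Na + glucose/18 + BUN/2.8
= 2·135 + 81/18 + 53/2.8
= 270 + 4.50 + 18.93
= 293.43 mOsm/kg ≈ 293.4 mOsm/kg
Osmolar gap = measured − calculated = 296 − 293.4 = 2.6 mOsm/kg

2.6 mOsm/kg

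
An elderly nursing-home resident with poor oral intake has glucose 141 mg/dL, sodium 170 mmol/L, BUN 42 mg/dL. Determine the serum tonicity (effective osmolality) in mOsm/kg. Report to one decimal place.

Effective osmolality excludes urea (freely permeant across cell membranes):
2·Na + glucose/18
= 2·170 + 141/18
= 340 + 7.83
= 347.83 mOsm/kg

347.8 mOsm/kg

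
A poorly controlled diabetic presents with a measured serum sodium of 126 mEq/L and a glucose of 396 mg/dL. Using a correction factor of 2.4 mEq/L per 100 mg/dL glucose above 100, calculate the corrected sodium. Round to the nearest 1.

Corrected Na = measured Na + 2.4 · (glucose − 100)/100
= 126 + 2.4 · (396 − 100)/100
= 126 + 7.1
= 133.1 mEq/L

133 mEq/L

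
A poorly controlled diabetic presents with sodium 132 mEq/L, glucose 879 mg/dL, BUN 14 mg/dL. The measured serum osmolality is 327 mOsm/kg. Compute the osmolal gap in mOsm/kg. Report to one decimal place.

9.2 mOsm/kg

Calculated osmolality = 2·Na + glucose/18 + BUN/2.8
= 2·132 + 879/18 + 14/2.8
= 264 + 48.83 + 5
= 317.83 mOsm/kg ≈ 317.8 mOsm/kg
Osmolar gap = measured − calculated = 327 − 317.8 = 9.2 mOsm/kg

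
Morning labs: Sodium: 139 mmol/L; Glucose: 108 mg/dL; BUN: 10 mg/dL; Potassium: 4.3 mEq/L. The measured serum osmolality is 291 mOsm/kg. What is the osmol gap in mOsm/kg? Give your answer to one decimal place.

Calculated osmolality = 2·Na + glucose/18 + BUN/2.8
= 2·139 + 108/18 + 10/2.8
= 278 + 6 + 3.57
= 287.57 mOsm/kg ≈ 287.6 mOsm/kg
Osmolar gap = measured − calculated = 291 − 287.6 = 3.4 mOsm/kg

3.4 mOsm/kg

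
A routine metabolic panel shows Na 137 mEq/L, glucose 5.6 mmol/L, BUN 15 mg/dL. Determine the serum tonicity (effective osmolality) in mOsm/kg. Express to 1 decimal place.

279.6 mOsm/kg

Effective osmolality excludes urea (freely permeant across cell membranes):
2·Na + glucose
= 2·137 + 5.6
= 274 + 5.6
= 279.6 mOsm/kg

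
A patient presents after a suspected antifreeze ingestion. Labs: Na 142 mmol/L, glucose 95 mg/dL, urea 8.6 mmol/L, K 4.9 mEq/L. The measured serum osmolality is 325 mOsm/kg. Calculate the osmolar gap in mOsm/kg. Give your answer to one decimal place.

Calculated osmolality = 2·Na + glucose/18 + urea
= 2·142 + 95/18 + 8.6
= 284 + 5.28 + 8.60
= 297.88 mOsm/kg ≈ 297.9 mOsm/kg
Osmolar gap = measured − calculated = 325 − 297.9 = 27.1 mOsm/kg

27.1 mOsm/kg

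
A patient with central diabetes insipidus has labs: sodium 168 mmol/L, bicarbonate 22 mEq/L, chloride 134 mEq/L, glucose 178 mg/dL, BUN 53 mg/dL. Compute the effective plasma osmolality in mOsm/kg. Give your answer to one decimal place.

345.9 mOsm/kg

Effective osmolality excludes urea (freely permeant across cell membranes):
2·Na + glucose/18
= 2·168 + 178/18
= 336 + 9.89
= 345.89 mOsm/kg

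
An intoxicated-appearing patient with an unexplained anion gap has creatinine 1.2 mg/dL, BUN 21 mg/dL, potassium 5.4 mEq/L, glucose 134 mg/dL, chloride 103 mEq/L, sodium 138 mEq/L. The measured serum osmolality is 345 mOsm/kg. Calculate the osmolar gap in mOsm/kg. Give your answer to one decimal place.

Calculated osmolality = 2·Na + glucose/18 + BUN/2.8
= 2·138 + 134/18 + 21/2.8
= 276 + 7.44 + 7.50
= 290.94 mOsm/kg ≈ 290.9 mOsm/kg
Osmolar gap = measured − calculated = 345 − 290.9 = 54.1 mOsm/kg

54.1 mOsm/kg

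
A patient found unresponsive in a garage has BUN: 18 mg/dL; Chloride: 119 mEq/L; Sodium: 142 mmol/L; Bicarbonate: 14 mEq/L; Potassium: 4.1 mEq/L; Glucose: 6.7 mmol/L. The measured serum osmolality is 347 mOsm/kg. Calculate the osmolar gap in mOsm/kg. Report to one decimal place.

49.9 mOsm/kg

Calculated osmolality = 2·Na + glucose + BUN/2.8
= 2·142 + 6.7 + 18/2.8
= 284 + 6.70 + 6.43
= 297.13 mOsm/kg ≈ 297.1 mOsm/kg
Osmolar gap = measured − calculated = 347 − 297.1 = 49.9 mOsm/kg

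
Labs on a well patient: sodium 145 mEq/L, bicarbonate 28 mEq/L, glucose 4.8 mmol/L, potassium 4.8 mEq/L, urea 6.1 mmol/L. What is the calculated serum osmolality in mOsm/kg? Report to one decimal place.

300.9 mOsm/kg

Calculated osmolality = 2·Na + glucose + urea
= 2·145 + 4.8 + 6.1
= 290 + 4.80 + 6.10
= 300.9 mOsm/kg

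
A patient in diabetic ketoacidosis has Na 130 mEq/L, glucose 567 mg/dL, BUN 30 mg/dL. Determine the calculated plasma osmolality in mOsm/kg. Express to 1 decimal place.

302.2 mOsm/kg

Calculated osmolality = 2·Na + glucose/18 + BUN/2.8
= 2·130 + 567/18 + 30/2.8
= 260 + 31.50 + 10.71
= 302.21 mOsm/kg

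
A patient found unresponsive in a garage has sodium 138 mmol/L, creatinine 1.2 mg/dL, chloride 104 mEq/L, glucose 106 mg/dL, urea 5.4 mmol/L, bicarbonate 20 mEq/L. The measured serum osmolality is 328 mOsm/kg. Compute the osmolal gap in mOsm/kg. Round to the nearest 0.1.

Calculated osmolality = 2·Na + glucose/18 + urea
= 2·138 + 106/18 + 5.4
= 276 + 5.89 + 5.40
= 287.29 mOsm/kg ≈ 287.3 mOsm/kg
Osmolar gap = measured − calculated = 328 − 287.3 = 40.7 mOsm/kg

40.7 mOsm/kg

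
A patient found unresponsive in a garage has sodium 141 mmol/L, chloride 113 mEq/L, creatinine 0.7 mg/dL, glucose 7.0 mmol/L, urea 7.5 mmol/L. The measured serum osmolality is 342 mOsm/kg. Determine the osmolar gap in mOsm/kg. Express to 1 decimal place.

45.5 mOsm/kg

Calculated osmolality = 2·Na + glucose + urea
= 2·141 + 7 + 7.5
= 282 + 7 + 7.50
= 296.5 mOsm/kg ≈ 296.5 mOsm/kg
Osmolar gap = measured − calculated = 342 − 296.5 = 45.5 mOsm/kg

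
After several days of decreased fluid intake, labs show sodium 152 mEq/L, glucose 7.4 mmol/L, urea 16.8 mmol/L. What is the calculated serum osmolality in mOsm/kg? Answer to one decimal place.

328.2 mOsm/kg

Calculated osmolality = 2·Na + glucose + urea
= 2·152 + 7.4 + 16.8
= 304 + 7.40 + 16.80
= 328.2 mOsm/kg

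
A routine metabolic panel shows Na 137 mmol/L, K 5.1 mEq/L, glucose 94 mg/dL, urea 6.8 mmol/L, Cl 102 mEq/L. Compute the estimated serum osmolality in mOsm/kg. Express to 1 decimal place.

286.0 mOsm/kg

Calculated osmolality = 2·Na + glucose/18 + urea
= 2·137 + 94/18 + 6.8
= 274 + 5.22 + 6.80
= 286.02 mOsm/kg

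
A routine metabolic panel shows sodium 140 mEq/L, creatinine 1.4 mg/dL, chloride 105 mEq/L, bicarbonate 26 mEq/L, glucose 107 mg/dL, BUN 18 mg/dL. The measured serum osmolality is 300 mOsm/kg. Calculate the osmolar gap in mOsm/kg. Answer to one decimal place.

Calculated osmolality = 2·Na + glucose/18 + BUN/2.8
= 2·140 + 107/18 + 18/2.8
= 280 + 5.94 + 6.43
= 292.37 mOsm/kg ≈ 292.4 mOsm/kg
Osmolar gap = measured − calculated = 300 − 292.4 = 7.6 mOsm/kg

7.6 mOsm/kg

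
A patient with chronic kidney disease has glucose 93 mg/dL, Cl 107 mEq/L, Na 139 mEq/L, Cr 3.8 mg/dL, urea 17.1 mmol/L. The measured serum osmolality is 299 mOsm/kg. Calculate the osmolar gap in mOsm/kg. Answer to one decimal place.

Calculated osmolality = 2·Na + glucose/18 + urea
= 2·139 + 93/18 + 17.1
= 278 + 5.17 + 17.10
= 300.27 mOsm/kg ≈ 300.3 mOsm/kg
Osmolar gap = measured − calculated = 299 − 300.3 = -1.3 mOsm/kg

-1.3 mOsm/kg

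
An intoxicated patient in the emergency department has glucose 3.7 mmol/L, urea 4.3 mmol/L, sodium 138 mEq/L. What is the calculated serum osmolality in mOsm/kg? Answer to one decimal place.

284.0 mOsm/kg

Calculated osmolality = 2·Na + glucose + urea
= 2·138 + 3.7 + 4.3
= 276 + 3.70 + 4.30
= 284 mOsm/kg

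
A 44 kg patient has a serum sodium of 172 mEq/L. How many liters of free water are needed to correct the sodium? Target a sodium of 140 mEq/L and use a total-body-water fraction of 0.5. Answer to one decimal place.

5.0 L

TBW = 0.5 · 44 = 22 L
Free water deficit = TBW · (Na/140 − 1)
= 22 · (172/140 − 1)
= 22 · 0.2286
= 5.03 L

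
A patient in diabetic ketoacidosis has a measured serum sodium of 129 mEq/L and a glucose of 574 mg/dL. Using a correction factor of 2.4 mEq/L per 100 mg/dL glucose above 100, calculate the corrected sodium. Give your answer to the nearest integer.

140 mEq/L

Corrected Na = measured Na + 2.4 · (glucose − 100)/100
= 129 + 2.4 · (574 − 100)/100
= 129 + 11.4
= 140.4 mEq/L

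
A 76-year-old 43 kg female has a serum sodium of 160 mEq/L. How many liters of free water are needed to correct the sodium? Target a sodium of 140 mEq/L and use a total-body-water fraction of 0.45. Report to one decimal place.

2.8 L

TBW = 0.45 · 43 = 19.35 L
Free water deficit = TBW · (Na/140 − 1)
= 19.35 · (160/140 − 1)
= 19.35 · 0.1429
= 2.77 L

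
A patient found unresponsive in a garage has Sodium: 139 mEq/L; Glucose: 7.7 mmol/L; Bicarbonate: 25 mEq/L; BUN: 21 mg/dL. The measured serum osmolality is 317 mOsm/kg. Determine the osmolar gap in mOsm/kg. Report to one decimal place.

23.8 mOsm/kg

Calculated osmolality = 2·Na + glucose + BUN/2.8
= 2·139 + 7.7 + 21/2.8
= 278 + 7.70 + 7.50
= 293.2 mOsm/kg ≈ 293.2 mOsm/kg
Osmolar gap = measured − calculated = 317 − 293.2 = 23.8 mOsm/kg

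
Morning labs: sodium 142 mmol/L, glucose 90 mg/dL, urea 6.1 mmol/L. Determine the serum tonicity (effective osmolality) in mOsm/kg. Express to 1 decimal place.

Effective osmolality excludes urea (freely permeant across cell membranes):
2·Na + glucose/18
= 2·142 + 90/18
= 284 + 5
= 289 mOsm/kg

289.0 mOsm/kg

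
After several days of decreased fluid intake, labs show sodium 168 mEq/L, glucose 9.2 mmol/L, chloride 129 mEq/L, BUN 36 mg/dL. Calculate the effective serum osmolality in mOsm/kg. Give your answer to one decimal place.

Effective osmolality excludes urea (freely permeant across cell membranes):
2·Na + glucose
= 2·168 + 9.2
= 336 + 9.2
= 345.2 mOsm/kg

345.2 mOsm/kg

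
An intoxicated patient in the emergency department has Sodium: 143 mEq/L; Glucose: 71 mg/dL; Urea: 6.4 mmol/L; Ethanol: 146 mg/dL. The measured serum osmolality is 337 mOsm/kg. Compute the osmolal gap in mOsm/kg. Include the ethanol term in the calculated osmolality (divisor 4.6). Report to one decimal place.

8.9 mOsm/kg

Calculated osmolality = 2·Na + glucose/18 + urea + ethanol/4.6
= 2·143 + 71/18 + 6.4 + 146/4.6
= 286 + 3.94 + 6.40 + 31.74
= 328.08 mOsm/kg ≈ 328.1 mOsm/kg
Osmolar gap = measured − calculated = 337 − 328.1 = 8.9 mOsm/kg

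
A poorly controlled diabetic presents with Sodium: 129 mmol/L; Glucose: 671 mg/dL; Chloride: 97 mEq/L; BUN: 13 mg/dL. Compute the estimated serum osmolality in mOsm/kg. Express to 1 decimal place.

Calculated osmolality = 2·Na + glucose/18 + BUN/2.8
= 2·129 + 671/18 + 13/2.8
= 258 + 37.28 + 4.64
= 299.92 mOsm/kg

299.9 mOsm/kg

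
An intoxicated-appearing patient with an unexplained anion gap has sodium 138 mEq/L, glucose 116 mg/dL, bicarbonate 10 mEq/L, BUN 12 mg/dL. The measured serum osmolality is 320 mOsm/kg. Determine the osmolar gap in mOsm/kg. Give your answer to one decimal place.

33.3 mOsm/kg

Calculated osmolality = 2·Na + glucose/18 + BUN/2.8
= 2·138 + 116/18 + 12/2.8
= 276 + 6.44 + 4.29
= 286.73 mOsm/kg ≈ 286.7 mOsm/kg
Osmolar gap = measured − calculated = 320 − 286.7 = 33.3 mOsm/kg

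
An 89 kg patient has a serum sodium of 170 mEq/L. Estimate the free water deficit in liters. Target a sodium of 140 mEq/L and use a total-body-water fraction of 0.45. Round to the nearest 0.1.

8.6 L

TBW = 0.45 · 89 = 40.05 L
Free water deficit = TBW · (Na/140 − 1)
= 40.05 · (170/140 − 1)
= 40.05 · 0.2143
= 8.58 L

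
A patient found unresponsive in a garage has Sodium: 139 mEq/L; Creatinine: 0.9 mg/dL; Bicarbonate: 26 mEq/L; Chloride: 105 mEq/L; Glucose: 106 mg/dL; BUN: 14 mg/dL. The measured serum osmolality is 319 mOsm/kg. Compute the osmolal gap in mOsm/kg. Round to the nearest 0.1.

30.1 mOsm/kg

Calculated osmolality = 2·Na + glucose/18 + BUN/2.8
= 2·139 + 106/18 + 14/2.8
= 278 + 5.89 + 5
= 288.89 mOsm/kg ≈ 288.9 mOsm/kg
Osmolar gap = measured − calculated = 319 − 288.9 = 30.1 mOsm/kg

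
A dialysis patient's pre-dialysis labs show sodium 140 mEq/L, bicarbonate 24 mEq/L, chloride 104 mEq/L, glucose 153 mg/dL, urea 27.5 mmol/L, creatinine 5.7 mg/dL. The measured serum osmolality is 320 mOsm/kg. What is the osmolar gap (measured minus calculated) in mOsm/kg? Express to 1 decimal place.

Calculated osmolality = 2·Na + glucose/18 + urea
= 2·140 + 153/18 + 27.5
= 280 + 8.50 + 27.50
= 316 mOsm/kg ≈ 316.0 mOsm/kg
Osmolar gap = measured − calculated = 320 − 316.0 = 4.0 mOsm/kg

4.0 mOsm/kg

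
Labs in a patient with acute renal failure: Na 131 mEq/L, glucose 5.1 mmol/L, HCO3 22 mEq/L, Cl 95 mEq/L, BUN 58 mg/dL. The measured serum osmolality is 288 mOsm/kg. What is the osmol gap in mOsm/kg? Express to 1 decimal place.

0.2 mOsm/kg

Calculated osmolality = 2·Na + glucose + BUN/2.8
= 2·131 + 5.1 + 58/2.8
= 262 + 5.10 + 20.71
= 287.81 mOsm/kg ≈ 287.8 mOsm/kg
Osmolar gap = measured − calculated = 288 − 287.8 = 0.2 mOsm/kg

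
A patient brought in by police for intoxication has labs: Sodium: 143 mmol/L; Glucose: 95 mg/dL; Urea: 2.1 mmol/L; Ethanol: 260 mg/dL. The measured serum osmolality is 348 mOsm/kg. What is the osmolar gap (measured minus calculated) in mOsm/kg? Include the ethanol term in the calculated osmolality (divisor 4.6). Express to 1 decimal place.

-1.9 mOsm/kg

Calculated osmolality = 2·Na + glucose/18 + urea + ethanol/4.6
= 2·143 + 95/18 + 2.1 + 260/4.6
= 286 + 5.28 + 2.10 + 56.52
= 349.9 mOsm/kg ≈ 349.9 mOsm/kg
Osmolar gap = measured − calculated = 348 − 349.9 = -1.9 mOsm/kg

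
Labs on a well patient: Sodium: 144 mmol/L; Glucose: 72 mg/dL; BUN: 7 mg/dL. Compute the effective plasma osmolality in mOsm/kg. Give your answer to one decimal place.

Effective osmolality excludes urea (freely permeant across cell membranes):
2·Na + glucose/18
= 2·144 + 72/18
= 288 + 4
= 292 mOsm/kg

292.0 mOsm/kg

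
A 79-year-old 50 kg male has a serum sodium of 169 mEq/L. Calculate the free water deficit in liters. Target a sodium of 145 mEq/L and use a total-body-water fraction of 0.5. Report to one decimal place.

TBW = 0.5 · 50 = 25 L
Free water deficit = TBW · (Na/145 − 1)
= 25 · (169/145 − 1)
= 25 · 0.1655
= 4.14 L

4.1 L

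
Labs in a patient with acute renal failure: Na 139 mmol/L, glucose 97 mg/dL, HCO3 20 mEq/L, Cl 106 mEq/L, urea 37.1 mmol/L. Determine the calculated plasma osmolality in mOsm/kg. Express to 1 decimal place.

320.5 mOsm/kg

Calculated osmolality = 2·Na + glucose/18 + urea
= 2·139 + 97/18 + 37.1
= 278 + 5.39 + 37.10
= 320.49 mOsm/kg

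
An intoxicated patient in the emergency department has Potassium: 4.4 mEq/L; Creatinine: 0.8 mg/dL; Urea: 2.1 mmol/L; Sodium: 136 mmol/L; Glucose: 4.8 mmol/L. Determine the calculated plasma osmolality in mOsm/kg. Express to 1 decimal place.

278.9 mOsm/kg

Calculated osmolality = 2·Na + glucose + urea
= 2·136 + 4.8 + 2.1
= 272 + 4.80 + 2.10
= 278.9 mOsm/kg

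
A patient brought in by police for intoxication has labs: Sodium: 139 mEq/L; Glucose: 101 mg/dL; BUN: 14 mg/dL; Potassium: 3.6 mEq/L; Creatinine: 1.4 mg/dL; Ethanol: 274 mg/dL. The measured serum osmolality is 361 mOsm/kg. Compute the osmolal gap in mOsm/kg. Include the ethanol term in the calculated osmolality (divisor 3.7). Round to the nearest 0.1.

Calculated osmolality = 2·Na + glucose/18 + BUN/2.8 + ethanol/3.7
= 2·139 + 101/18 + 14/2.8 + 274/3.7
= 278 + 5.61 + 5 + 74.05
= 362.66 mOsm/kg ≈ 362.7 mOsm/kg
Osmolar gap = measured − calculated = 361 − 362.7 = -1.7 mOsm/kg

-1.7 mOsm/kg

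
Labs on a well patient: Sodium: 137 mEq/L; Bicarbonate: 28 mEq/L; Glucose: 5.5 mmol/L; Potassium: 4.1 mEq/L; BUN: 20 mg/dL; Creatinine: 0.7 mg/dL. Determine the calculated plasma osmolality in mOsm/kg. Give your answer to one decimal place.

Calculated osmolality = 2·Na + glucose + BUN/2.8
= 2·137 + 5.5 + 20/2.8
= 274 + 5.50 + 7.14
= 286.64 mOsm/kg

286.6 mOsm/kg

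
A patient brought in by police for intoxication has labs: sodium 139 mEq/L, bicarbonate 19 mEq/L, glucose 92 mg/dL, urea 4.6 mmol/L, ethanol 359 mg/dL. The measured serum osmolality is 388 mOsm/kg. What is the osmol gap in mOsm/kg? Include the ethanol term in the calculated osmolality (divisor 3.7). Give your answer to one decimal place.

Calculated osmolality = 2·Na + glucose/18 + urea + ethanol/3.7
= 2·139 + 92/18 + 4.6 + 359/3.7
= 278 + 5.11 + 4.60 + 97.03
= 384.74 mOsm/kg ≈ 384.7 mOsm/kg
Osmolar gap = measured − calculated = 388 − 384.7 = 3.3 mOsm/kg

3.3 mOsm/kg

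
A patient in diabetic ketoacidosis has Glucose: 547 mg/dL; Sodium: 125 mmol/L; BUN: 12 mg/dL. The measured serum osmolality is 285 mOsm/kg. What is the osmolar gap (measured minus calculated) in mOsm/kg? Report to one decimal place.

Calculated osmolality = 2·Na + glucose/18 + BUN/2.8
= 2·125 + 547/18 + 12/2.8
= 250 + 30.39 + 4.29
= 284.68 mOsm/kg ≈ 284.7 mOsm/kg
Osmolar gap = measured − calculated = 285 − 284.7 = 0.3 mOsm/kg

0.3 mOsm/kg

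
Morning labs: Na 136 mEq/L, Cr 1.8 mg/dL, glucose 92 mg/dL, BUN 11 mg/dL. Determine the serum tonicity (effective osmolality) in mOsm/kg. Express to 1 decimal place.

277.1 mOsm/kg

Effective osmolality excludes urea (freely permeant across cell membranes):
2·Na + glucose/18
= 2·136 + 92/18
= 272 + 5.11
= 277.11 mOsm/kg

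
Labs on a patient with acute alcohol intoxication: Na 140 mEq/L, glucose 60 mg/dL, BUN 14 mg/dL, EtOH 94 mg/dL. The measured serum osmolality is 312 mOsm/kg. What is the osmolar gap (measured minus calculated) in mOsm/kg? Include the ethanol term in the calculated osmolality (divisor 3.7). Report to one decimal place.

-1.7 mOsm/kg

Calculated osmolality = 2·Na + glucose/18 + BUN/2.8 + ethanol/3.7
= 2·140 + 60/18 + 14/2.8 + 94/3.7
= 280 + 3.33 + 5 + 25.41
= 313.74 mOsm/kg ≈ 313.7 mOsm/kg
Osmolar gap = measured − calculated = 312 − 313.7 = -1.7 mOsm/kg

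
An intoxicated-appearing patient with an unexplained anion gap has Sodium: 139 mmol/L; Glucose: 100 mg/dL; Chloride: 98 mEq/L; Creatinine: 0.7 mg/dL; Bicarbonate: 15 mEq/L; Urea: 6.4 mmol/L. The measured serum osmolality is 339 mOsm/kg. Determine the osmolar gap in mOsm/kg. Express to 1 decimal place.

Calculated osmolality = 2·Na + glucose/18 + urea
= 2·139 + 100/18 + 6.4
= 278 + 5.56 + 6.40
= 289.96 mOsm/kg ≈ 290.0 mOsm/kg
Osmolar gap = measured − calculated = 339 − 290.0 = 49.0 mOsm/kg

49.0 mOsm/kg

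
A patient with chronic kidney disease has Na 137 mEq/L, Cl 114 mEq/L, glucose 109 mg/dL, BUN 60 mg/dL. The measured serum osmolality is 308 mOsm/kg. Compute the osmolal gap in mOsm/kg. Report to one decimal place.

6.5 mOsm/kg

Calculated osmolality = 2·Na + glucose/18 + BUN/2.8
= 2·137 + 109/18 + 60/2.8
= 274 + 6.06 + 21.43
= 301.49 mOsm/kg ≈ 301.5 mOsm/kg
Osmolar gap = measured − calculated = 308 − 301.5 = 6.5 mOsm/kg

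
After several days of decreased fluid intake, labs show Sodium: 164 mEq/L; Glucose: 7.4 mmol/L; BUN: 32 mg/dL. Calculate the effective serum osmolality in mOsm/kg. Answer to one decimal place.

Effective osmolality excludes urea (freely permeant across cell membranes):
2·Na + glucose
= 2·164 + 7.4
= 328 + 7.4
= 335.4 mOsm/kg

335.4 mOsm/kg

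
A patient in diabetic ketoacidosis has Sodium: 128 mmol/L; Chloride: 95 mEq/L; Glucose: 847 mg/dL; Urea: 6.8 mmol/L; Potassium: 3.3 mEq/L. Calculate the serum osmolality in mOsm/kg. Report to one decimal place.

Calculated osmolality = 2·Na + glucose/18 + urea
= 2·128 + 847/18 + 6.8
= 256 + 47.06 + 6.80
= 309.86 mOsm/kg

309.9 mOsm/kg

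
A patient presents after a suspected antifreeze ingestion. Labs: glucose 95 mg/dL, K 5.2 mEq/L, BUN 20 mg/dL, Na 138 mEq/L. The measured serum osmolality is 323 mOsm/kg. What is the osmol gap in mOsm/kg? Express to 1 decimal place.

34.6 mOsm/kg

Calculated osmolality = 2·Na + glucose/18 + BUN/2.8
= 2·138 + 95/18 + 20/2.8
= 276 + 5.28 + 7.14
= 288.42 mOsm/kg ≈ 288.4 mOsm/kg
Osmolar gap = measured − calculated = 323 − 288.4 = 34.6 mOsm/kg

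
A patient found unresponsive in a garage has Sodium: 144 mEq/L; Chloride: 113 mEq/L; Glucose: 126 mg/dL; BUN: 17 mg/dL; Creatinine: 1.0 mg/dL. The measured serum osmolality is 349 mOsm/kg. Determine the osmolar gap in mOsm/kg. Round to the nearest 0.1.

47.9 mOsm/kg

Calculated osmolality = 2·Na + glucose/18 + BUN/2.8
= 2·144 + 126/18 + 17/2.8
= 288 + 7 + 6.07
= 301.07 mOsm/kg ≈ 301.1 mOsm/kg
Osmolar gap = measured − calculated = 349 − 301.1 = 47.9 mOsm/kg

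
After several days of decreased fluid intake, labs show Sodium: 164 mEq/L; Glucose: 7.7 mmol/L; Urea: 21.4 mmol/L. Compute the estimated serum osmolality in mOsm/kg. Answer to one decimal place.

357.1 mOsm/kg

Calculated osmolality = 2·Na + glucose + urea
= 2·164 + 7.7 + 21.4
= 328 + 7.70 + 21.40
= 357.1 mOsm/kg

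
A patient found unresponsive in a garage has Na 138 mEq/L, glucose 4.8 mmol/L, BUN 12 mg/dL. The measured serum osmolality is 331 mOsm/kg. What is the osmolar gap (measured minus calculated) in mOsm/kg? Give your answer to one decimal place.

45.9 mOsm/kg

Calculated osmolality = 2·Na + glucose + BUN/2.8
= 2·138 + 4.8 + 12/2.8
= 276 + 4.80 + 4.29
= 285.09 mOsm/kg ≈ 285.1 mOsm/kg
Osmolar gap = measured − calculated = 331 − 285.1 = 45.9 mOsm/kg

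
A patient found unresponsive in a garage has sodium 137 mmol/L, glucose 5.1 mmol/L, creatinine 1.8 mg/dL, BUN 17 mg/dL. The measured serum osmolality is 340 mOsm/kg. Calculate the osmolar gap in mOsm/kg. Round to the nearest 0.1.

Calculated osmolality = 2·Na + glucose + BUN/2.8
= 2·137 + 5.1 + 17/2.8
= 274 + 5.10 + 6.07
= 285.17 mOsm/kg ≈ 285.2 mOsm/kg
Osmolar gap = measured − calculated = 340 − 285.2 = 54.8 mOsm/kg

54.8 mOsm/kg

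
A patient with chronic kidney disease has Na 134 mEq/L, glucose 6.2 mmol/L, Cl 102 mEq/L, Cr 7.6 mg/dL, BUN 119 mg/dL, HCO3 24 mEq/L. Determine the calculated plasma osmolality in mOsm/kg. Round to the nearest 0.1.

Calculated osmolality = 2·Na + glucose + BUN/2.8
= 2·134 + 6.2 + 119/2.8
= 268 + 6.20 + 42.50
= 316.7 mOsm/kg

316.7 mOsm/kg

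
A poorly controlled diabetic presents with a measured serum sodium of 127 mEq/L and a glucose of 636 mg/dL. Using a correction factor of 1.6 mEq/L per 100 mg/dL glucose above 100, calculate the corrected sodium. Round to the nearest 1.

Corrected Na = measured Na + 1.6 · (glucose − 100)/100
= 127 + 1.6 · (636 − 100)/100
= 127 + 8.6
= 135.6 mEq/L

136 mEq/L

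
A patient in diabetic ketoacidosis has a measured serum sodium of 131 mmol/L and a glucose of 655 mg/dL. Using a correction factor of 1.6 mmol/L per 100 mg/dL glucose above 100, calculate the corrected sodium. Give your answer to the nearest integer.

140 mmol/L

Corrected Na = measured Na + 1.6 · (glucose − 100)/100
= 131 + 1.6 · (655 − 100)/100
= 131 + 8.9
= 139.9 mmol/L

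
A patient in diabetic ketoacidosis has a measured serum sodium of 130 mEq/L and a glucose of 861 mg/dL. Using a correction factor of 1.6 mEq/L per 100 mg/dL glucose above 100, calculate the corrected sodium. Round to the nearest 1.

Corrected Na = measured Na + 1.6 · (glucose − 100)/100
= 130 + 1.6 · (861 − 100)/100
= 130 + 12.2
= 142.2 mEq/L

142 mEq/L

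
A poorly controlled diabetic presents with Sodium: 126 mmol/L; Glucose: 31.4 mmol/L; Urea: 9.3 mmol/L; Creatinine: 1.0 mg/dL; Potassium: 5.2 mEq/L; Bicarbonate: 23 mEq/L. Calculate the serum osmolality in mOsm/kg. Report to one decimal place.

Calculated osmolality = 2·Na + glucose + urea
= 2·126 + 31.4 + 9.3
= 252 + 31.40 + 9.30
= 292.7 mOsm/kg

292.7 mOsm/kg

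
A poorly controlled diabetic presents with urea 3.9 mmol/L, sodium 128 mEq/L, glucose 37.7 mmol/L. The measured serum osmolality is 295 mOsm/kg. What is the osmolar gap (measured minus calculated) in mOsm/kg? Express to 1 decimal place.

Calculated osmolality = 2·Na + glucose + urea
= 2·128 + 37.7 + 3.9
= 256 + 37.70 + 3.90
= 297.6 mOsm/kg ≈ 297.6 mOsm/kg
Osmolar gap = measured − calculated = 295 − 297.6 = -2.6 mOsm/kg

-2.6 mOsm/kg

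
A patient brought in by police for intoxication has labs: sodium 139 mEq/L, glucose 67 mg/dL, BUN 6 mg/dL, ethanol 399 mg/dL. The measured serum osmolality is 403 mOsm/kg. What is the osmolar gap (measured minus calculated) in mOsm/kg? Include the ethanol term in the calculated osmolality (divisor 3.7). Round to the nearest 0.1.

11.3 mOsm/kg

Calculated osmolality = 2·Na + glucose/18 + BUN/2.8 + ethanol/3.7
= 2·139 + 67/18 + 6/2.8 + 399/3.7
= 278 + 3.72 + 2.14 + 107.84
= 391.7 mOsm/kg ≈ 391.7 mOsm/kg
Osmolar gap = measured − calculated = 403 − 391.7 = 11.3 mOsm/kg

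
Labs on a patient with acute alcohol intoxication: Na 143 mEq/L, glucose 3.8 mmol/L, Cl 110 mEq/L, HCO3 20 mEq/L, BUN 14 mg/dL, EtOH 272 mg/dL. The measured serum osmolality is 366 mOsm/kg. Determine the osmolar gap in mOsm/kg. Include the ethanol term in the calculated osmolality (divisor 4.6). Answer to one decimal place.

12.1 mOsm/kg

Calculated osmolality = 2·Na + glucose + BUN/2.8 + ethanol/4.6
= 2·143 + 3.8 + 14/2.8 + 272/4.6
= 286 + 3.80 + 5 + 59.13
= 353.93 mOsm/kg ≈ 353.9 mOsm/kg
Osmolar gap = measured − calculated = 366 − 353.9 = 12.1 mOsm/kg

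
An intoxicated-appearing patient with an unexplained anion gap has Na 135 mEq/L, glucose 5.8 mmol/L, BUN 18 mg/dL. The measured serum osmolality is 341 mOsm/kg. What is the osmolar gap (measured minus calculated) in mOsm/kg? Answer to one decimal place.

58.8 mOsm/kg

Calculated osmolality = 2·Na + glucose + BUN/2.8
= 2·135 + 5.8 + 18/2.8
= 270 + 5.80 + 6.43
= 282.23 mOsm/kg ≈ 282.2 mOsm/kg
Osmolar gap = measured − calculated = 341 − 282.2 = 58.8 mOsm/kg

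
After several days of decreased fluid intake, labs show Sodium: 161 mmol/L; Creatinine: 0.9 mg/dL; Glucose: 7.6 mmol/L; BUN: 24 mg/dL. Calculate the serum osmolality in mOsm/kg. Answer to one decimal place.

Calculated osmolality = 2·Na + glucose + BUN/2.8
= 2·161 + 7.6 + 24/2.8
= 322 + 7.60 + 8.57
= 338.17 mOsm/kg

338.2 mOsm/kg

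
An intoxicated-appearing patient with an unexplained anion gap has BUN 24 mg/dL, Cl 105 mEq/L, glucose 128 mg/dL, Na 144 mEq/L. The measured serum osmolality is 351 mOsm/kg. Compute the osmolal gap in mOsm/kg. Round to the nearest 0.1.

47.3 mOsm/kg

Calculated osmolality = 2·Na + glucose/18 + BUN/2.8
= 2·144 + 128/18 + 24/2.8
= 288 + 7.11 + 8.57
= 303.68 mOsm/kg ≈ 303.7 mOsm/kg
Osmolar gap = measured − calculated = 351 − 303.7 = 47.3 mOsm/kg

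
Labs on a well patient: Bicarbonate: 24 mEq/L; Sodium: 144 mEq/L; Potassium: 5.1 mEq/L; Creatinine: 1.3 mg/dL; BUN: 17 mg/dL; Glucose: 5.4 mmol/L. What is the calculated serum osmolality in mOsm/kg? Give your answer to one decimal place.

Calculated osmolality = 2·Na + glucose + BUN/2.8
= 2·144 + 5.4 + 17/2.8
= 288 + 5.40 + 6.07
= 299.47 mOsm/kg

299.5 mOsm/kg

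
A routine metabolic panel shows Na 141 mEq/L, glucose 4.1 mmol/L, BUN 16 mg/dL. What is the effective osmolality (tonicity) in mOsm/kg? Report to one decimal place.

286.1 mOsm/kg

Effective osmolality excludes urea (freely permeant across cell membranes):
2·Na + glucose
= 2·141 + 4.1
= 282 + 4.1
= 286.1 mOsm/kg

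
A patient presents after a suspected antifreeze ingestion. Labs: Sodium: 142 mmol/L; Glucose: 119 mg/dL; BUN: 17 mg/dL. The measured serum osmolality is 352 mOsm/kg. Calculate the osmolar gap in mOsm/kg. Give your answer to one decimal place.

55.3 mOsm/kg

Calculated osmolality = 2·Na + glucose/18 + BUN/2.8
= 2·142 + 119/18 + 17/2.8
= 284 + 6.61 + 6.07
= 296.68 mOsm/kg ≈ 296.7 mOsm/kg
Osmolar gap = measured − calculated = 352 − 296.7 = 55.3 mOsm/kg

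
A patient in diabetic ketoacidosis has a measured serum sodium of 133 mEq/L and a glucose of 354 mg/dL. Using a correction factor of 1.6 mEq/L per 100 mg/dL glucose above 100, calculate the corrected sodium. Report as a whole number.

137 mEq/L

Corrected Na = measured Na + 1.6 · (glucose − 100)/100
= 133 + 1.6 · (354 − 100)/100
= 133 + 4.1
= 137.1 mEq/L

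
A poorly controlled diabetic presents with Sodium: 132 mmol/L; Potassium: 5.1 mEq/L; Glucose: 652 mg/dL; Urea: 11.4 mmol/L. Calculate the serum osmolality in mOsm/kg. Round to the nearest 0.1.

311.6 mOsm/kg

Calculated osmolality = 2·Na + glucose/18 + urea
= 2·132 + 652/18 + 11.4
= 264 + 36.22 + 11.40
= 311.62 mOsm/kg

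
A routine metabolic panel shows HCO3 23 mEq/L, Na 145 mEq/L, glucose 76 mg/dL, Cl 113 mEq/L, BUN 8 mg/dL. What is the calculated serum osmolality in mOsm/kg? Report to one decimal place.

297.1 mOsm/kg

Calculated osmolality = 2·Na + glucose/18 + BUN/2.8
= 2·145 + 76/18 + 8/2.8
= 290 + 4.22 + 2.86
= 297.08 mOsm/kg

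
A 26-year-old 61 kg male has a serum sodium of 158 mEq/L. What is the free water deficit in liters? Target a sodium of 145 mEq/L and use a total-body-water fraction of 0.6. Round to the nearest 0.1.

TBW = 0.6 · 61 = 36.6 L
Free water deficit = TBW · (Na/145 − 1)
= 36.6 · (158/145 − 1)
= 36.6 · 0.0897
= 3.28 L

3.3 L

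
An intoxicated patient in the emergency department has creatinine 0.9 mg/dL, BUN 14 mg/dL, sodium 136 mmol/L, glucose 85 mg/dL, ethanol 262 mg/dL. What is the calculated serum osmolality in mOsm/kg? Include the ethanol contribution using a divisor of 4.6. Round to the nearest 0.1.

Calculated osmolality = 2·Na + glucose/18 + BUN/2.8 + ethanol/4.6
= 2·136 + 85/18 + 14/2.8 + 262/4.6
= 272 + 4.72 + 5 + 56.96
= 338.68 mOsm/kg

338.7 mOsm/kg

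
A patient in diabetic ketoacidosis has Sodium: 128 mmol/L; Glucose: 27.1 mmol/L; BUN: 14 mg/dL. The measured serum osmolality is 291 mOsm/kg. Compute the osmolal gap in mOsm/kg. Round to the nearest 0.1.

2.9 mOsm/kg

Calculated osmolality = 2·Na + glucose + BUN/2.8
= 2·128 + 27.1 + 14/2.8
= 256 + 27.10 + 5
= 288.1 mOsm/kg ≈ 288.1 mOsm/kg
Osmolar gap = measured − calculated = 291 − 288.1 = 2.9 mOsm/kg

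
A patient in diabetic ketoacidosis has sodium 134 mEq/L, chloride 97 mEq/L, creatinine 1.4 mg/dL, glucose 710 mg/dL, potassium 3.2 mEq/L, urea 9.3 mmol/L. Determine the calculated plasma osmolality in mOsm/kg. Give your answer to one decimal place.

Calculated osmolality = 2·Na + glucose/18 + urea
= 2·134 + 710/18 + 9.3
= 268 + 39.44 + 9.30
= 316.74 mOsm/kg

316.7 mOsm/kg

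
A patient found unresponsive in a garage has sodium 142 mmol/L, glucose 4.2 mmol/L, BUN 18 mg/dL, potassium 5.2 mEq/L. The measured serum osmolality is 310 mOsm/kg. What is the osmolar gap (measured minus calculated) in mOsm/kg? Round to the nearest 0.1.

15.4 mOsm/kg

Calculated osmolality = 2·Na + glucose + BUN/2.8
= 2·142 + 4.2 + 18/2.8
= 284 + 4.20 + 6.43
= 294.63 mOsm/kg ≈ 294.6 mOsm/kg
Osmolar gap = measured − calculated = 310 − 294.6 = 15.4 mOsm/kg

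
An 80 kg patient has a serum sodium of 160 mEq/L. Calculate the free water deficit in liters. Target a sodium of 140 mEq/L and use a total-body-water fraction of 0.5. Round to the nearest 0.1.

5.7 L

TBW = 0.5 · 80 = 40 L
Free water deficit = TBW · (Na/140 − 1)
= 40 · (160/140 − 1)
= 40 · 0.1429
= 5.72 L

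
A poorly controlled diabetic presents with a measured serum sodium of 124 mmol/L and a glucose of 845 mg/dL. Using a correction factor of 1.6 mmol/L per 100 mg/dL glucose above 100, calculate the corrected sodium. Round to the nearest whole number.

Corrected Na = measured Na + 1.6 · (glucose − 100)/100
= 124 + 1.6 · (845 − 100)/100
= 124 + 11.9
= 135.9 mmol/L

136 mmol/L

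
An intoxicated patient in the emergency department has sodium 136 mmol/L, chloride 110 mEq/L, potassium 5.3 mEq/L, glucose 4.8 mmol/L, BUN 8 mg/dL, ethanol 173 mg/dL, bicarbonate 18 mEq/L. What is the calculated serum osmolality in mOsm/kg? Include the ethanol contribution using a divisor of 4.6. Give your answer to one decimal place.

317.3 mOsm/kg

Calculated osmolality = 2·Na + glucose + BUN/2.8 + ethanol/4.6
= 2·136 + 4.8 + 8/2.8 + 173/4.6
= 272 + 4.80 + 2.86 + 37.61
= 317.27 mOsm/kg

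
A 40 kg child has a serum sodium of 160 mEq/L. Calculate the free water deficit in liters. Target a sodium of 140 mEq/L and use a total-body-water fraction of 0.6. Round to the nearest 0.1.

TBW = 0.6 · 40 = 24 L
Free water deficit = TBW · (Na/140 − 1)
= 24 · (160/140 − 1)
= 24 · 0.1429
= 3.43 L

3.4 L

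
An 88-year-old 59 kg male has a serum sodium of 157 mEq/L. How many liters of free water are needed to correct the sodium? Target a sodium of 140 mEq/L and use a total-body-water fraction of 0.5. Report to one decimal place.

3.6 L

TBW = 0.5 · 59 = 29.5 L
Free water deficit = TBW · (Na/140 − 1)
= 29.5 · (157/140 − 1)
= 29.5 · 0.1214
= 3.58 L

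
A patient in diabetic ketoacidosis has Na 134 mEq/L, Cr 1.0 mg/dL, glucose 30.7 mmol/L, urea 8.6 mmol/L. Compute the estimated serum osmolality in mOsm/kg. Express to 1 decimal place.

307.3 mOsm/kg

Calculated osmolality = 2·Na + glucose + urea
= 2·134 + 30.7 + 8.6
= 268 + 30.70 + 8.60
= 307.3 mOsm/kg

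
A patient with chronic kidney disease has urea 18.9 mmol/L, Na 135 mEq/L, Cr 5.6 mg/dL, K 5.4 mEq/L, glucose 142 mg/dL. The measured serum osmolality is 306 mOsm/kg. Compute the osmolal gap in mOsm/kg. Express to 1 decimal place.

Calculated osmolality = 2·Na + glucose/18 + urea
= 2·135 + 142/18 + 18.9
= 270 + 7.89 + 18.90
= 296.79 mOsm/kg ≈ 296.8 mOsm/kg
Osmolar gap = measured − calculated = 306 − 296.8 = 9.2 mOsm/kg

9.2 mOsm/kg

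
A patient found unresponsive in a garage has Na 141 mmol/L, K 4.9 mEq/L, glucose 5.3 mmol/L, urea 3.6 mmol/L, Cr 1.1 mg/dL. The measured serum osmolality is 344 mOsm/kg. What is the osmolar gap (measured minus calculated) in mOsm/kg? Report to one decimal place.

Calculated osmolality = 2·Na + glucose + urea
= 2·141 + 5.3 + 3.6
= 282 + 5.30 + 3.60
= 290.9 mOsm/kg ≈ 290.9 mOsm/kg
Osmolar gap = measured − calculated = 344 − 290.9 = 53.1 mOsm/kg

53.1 mOsm/kg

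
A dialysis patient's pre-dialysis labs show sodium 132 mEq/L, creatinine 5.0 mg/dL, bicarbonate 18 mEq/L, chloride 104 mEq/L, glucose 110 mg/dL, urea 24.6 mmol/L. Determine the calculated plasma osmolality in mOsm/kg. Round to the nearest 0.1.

294.7 mOsm/kg

Calculated osmolality = 2·Na + glucose/18 + urea
= 2·132 + 110/18 + 24.6
= 264 + 6.11 + 24.60
= 294.71 mOsm/kg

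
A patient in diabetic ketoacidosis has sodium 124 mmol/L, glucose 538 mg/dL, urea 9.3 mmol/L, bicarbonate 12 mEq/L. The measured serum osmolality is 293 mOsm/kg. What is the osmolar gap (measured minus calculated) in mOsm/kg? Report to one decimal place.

5.8 mOsm/kg

Calculated osmolality = 2·Na + glucose/18 + urea
= 2·124 + 538/18 + 9.3
= 248 + 29.89 + 9.30
= 287.19 mOsm/kg ≈ 287.2 mOsm/kg
Osmolar gap = measured − calculated = 293 − 287.2 = 5.8 mOsm/kg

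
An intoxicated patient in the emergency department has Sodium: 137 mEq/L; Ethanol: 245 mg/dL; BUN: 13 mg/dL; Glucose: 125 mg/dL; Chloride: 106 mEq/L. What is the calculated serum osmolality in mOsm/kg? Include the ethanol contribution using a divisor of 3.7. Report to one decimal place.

Calculated osmolality = 2·Na + glucose/18 + BUN/2.8 + ethanol/3.7
= 2·137 + 125/18 + 13/2.8 + 245/3.7
= 274 + 6.94 + 4.64 + 66.22
= 351.8 mOsm/kg

351.8 mOsm/kg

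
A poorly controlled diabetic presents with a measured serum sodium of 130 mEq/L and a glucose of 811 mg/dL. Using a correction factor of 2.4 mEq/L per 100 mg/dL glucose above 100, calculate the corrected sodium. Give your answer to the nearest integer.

Corrected Na = measured Na + 2.4 · (glucose − 100)/100
= 130 + 2.4 · (811 − 100)/100
= 130 + 17.1
= 147.1 mEq/L

147 mEq/L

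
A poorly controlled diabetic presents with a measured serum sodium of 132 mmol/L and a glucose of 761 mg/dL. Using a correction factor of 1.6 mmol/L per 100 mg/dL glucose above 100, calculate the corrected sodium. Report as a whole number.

Corrected Na = measured Na + 1.6 · (glucose − 100)/100
= 132 + 1.6 · (761 − 100)/100
= 132 + 10.6
= 142.6 mmol/L

143 mmol/L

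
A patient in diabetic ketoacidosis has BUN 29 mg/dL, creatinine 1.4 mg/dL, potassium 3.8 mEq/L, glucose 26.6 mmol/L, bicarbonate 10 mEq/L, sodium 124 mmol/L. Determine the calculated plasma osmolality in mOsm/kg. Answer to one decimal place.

285.0 mOsm/kg

Calculated osmolality = 2·Na + glucose + BUN/2.8
= 2·124 + 26.6 + 29/2.8
= 248 + 26.60 + 10.36
= 284.96 mOsm/kg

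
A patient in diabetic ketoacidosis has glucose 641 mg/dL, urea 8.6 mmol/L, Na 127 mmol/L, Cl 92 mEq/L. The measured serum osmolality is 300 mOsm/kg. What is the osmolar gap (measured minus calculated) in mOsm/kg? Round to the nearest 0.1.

1.8 mOsm/kg

Calculated osmolality = 2·Na + glucose/18 + urea
= 2·127 + 641/18 + 8.6
= 254 + 35.61 + 8.60
= 298.21 mOsm/kg ≈ 298.2 mOsm/kg
Osmolar gap = measured − calculated = 300 − 298.2 = 1.8 mOsm/kg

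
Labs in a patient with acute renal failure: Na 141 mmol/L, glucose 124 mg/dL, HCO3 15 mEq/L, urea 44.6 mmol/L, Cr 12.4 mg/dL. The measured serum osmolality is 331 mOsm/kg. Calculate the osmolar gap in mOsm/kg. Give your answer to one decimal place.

-2.5 mOsm/kg

Calculated osmolality = 2·Na + glucose/18 + urea
= 2·141 + 124/18 + 44.6
= 282 + 6.89 + 44.60
= 333.49 mOsm/kg ≈ 333.5 mOsm/kg
Osmolar gap = measured − calculated = 331 − 333.5 = -2.5 mOsm/kg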